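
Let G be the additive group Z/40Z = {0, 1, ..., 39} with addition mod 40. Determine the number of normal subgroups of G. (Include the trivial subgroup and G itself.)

G is abelian, so every subgroup is normal.
G has 8 subgroups in total, hence 8 normal subgroups.

8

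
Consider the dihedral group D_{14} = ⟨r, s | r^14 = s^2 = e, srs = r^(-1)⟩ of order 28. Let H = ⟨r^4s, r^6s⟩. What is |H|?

14

|⟨r^4s⟩| = 2 and |⟨r^6s⟩| = 2, so |H| is a multiple of lcm(2, 2) = 2 and divides |G| = 28.
Closing under the operation: H = {e, r^2, r^4, r^6, r^8, r^10, r^12, s, r^2s, r^4s, r^6s, r^8s, r^10s, r^12s}, so |H| = 14.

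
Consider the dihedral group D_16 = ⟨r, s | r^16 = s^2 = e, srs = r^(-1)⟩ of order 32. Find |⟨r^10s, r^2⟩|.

|⟨r^10s⟩| = 2 and |⟨r^2⟩| = 8, so |H| is a multiple of lcm(2, 8) = 8 and divides |G| = 32.
Closing under the operation: H = {e, r^2, r^4, r^6, r^8, r^10, r^12, r^14, s, r^2s, r^4s, r^6s, r^8s, r^10s, r^12s, r^14s}, so |H| = 16.

16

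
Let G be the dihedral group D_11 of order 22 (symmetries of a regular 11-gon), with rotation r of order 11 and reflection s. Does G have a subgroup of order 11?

Yes

11 | 22. A subgroup of order 11 is {e, r, r^2, r^3, r^4, r^5, r^6, r^7, r^8, r^9, r^10}.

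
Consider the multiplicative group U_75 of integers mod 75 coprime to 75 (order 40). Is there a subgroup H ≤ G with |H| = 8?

Yes

8 | 40. A subgroup of order 8 is {1, 7, 26, 32, 43, 49, 68, 74}.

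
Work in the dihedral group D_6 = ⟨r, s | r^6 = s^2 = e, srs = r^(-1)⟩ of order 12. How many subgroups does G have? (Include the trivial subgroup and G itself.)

16

|G| = 12, so by Lagrange every subgroup order divides 12. Divisors: 1, 2, 3, 4, 6, 12.
Subgroups by order — order 1: 1; order 2: 7; order 3: 1; order 4: 3; order 6: 3; order 12: 1.
Total: 1 + 7 + 1 + 3 + 3 + 1 = 16.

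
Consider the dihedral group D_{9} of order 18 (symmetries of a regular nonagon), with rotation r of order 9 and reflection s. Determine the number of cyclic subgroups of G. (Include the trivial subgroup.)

A cyclic subgroup of order d is generated by each of its φ(d) elements of order d, so the cyclic subgroups of order d number (#elements of order d)/φ(d).
Cyclic subgroups by order — order 1: 1; order 2: 9; order 3: 1; order 9: 1.
Total: 12.

12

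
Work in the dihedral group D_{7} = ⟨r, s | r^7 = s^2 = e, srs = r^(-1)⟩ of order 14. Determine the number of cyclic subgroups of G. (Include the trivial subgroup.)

9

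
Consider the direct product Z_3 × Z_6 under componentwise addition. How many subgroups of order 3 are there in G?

4

|G| = 18 and 3 | 18, so subgroups of order 3 are possible by Lagrange.
The subgroups of order 3 are: {(0,0), (0,2), (0,4)}; {(0,0), (1,0), (2,0)}; {(0,0), (1,2), (2,4)}; {(0,0), (1,4), (2,2)}.
So G has 4 subgroups of order 3.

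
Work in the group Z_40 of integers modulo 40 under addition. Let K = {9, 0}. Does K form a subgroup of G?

9 ∈ K but its inverse 31 ∉ K, so K is not a subgroup.

No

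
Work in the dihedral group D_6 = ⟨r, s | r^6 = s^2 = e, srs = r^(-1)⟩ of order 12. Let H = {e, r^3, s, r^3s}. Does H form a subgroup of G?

|H| = 4 divides |G| = 12, consistent with Lagrange.
H contains the identity, every element's inverse is in H, and H is closed under ·: it is a subgroup.

Yes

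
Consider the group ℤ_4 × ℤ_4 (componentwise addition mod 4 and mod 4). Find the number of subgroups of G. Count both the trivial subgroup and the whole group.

15

|G| = 16, so by Lagrange every subgroup order divides 16. Divisors: 1, 2, 4, 8, 16.
Subgroups by order — order 1: 1; order 2: 3; order 4: 7; order 8: 3; order 16: 1.
Total: 1 + 3 + 7 + 3 + 1 = 15.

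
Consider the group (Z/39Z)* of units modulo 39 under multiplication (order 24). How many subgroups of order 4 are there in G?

3

|G| = 24 and 4 | 24, so subgroups of order 4 are possible by Lagrange.
The subgroups of order 4 are: {1, 14, 25, 38}; {1, 25, 31, 34}; {1, 5, 8, 25}.
So G has 3 subgroups of order 4.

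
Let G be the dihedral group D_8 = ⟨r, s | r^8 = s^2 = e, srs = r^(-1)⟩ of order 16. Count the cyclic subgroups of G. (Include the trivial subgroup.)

12

Group the elements of G by the cyclic subgroup they generate; each cyclic subgroup of order d accounts for φ(d) elements.
Cyclic subgroups by order — order 1: 1; order 2: 9; order 4: 1; order 8: 1.
Total: 12.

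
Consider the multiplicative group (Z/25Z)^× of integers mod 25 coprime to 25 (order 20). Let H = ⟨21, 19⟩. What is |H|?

|⟨21⟩| = 5 and |⟨19⟩| = 10, so |H| is a multiple of lcm(5, 10) = 10 and divides |G| = 20.
Closing under the operation: H = {1, 4, 6, 9, 11, 14, 16, 19, 21, 24}, so |H| = 10.

10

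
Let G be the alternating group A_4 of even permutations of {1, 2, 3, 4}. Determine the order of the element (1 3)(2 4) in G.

2

Computing powers of (1 3)(2 4): the smallest k with ((1 3)(2 4))^k = e is k = 2.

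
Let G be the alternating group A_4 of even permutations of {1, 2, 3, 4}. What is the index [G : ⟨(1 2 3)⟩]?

4

|⟨(1 2 3)⟩| = 3 and |G| = 12.
By Lagrange, [G : H] = |G|/|H| = 12/3 = 4.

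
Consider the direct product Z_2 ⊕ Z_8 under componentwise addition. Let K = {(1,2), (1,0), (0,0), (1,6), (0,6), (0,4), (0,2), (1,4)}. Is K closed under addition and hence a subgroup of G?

|K| = 8 divides |G| = 16, consistent with Lagrange.
K contains the identity, every element's inverse is in K, and K is closed under +: it is a subgroup.

Yes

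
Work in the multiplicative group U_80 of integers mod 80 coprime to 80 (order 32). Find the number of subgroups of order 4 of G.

19

|G| = 32 and 4 | 32, so subgroups of order 4 are possible by Lagrange.
The subgroups of order 4 are: {1, 11, 41, 51}; {1, 9, 13, 37}; {1, 17, 33, 49}; {1, 19, 41, 59}; … (19 in all).
So G has 19 subgroups of order 4.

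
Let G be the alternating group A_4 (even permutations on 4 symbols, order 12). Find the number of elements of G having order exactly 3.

The elements of order 3 are: (2 3 4), (2 4 3), (1 2 3), (1 2 4), (1 3 2), (1 3 4), (1 4 2), (1 4 3).
That's 8.

8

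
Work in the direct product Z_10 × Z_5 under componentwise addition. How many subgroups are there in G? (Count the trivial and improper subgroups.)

|G| = 50, so by Lagrange every subgroup order divides 50. Divisors: 1, 2, 5, 10, 25, 50.
Subgroups by order — order 1: 1; order 2: 1; order 5: 6; order 10: 6; order 25: 1; order 50: 1.
Total: 1 + 1 + 6 + 6 + 1 + 1 = 16.

16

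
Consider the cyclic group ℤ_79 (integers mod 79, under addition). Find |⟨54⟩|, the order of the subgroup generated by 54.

In ℤ_79, the order of an element a is n/gcd(a, n).
gcd(54, 79) = 1, so |⟨54⟩| = 79/1 = 79.

79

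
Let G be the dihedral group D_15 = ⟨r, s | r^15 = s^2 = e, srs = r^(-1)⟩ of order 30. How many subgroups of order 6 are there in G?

5

|G| = 30 and 6 | 30, so subgroups of order 6 are possible by Lagrange.
The subgroups of order 6 are: {e, r^5, r^10, s, r^5s, r^10s}; {e, r^5, r^10, rs, r^6s, r^11s}; {e, r^5, r^10, r^2s, r^7s, r^12s}; {e, r^5, r^10, r^3s, r^8s, r^13s}; … (5 in all).
So G has 5 subgroups of order 6.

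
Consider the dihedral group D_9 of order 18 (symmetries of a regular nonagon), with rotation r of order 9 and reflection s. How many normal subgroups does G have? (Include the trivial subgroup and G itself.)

G has 16 subgroups. Checking conjugation-invariance by order — order 1: 1/1 normal; order 2: 0/9 normal; order 3: 1/1 normal; order 6: 0/3 normal; order 9: 1/1 normal; order 18: 1/1 normal.
Total normal subgroups: 4.

4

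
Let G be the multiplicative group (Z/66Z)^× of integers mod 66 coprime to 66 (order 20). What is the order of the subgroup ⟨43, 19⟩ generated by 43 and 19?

10

|⟨43⟩| = 2 and |⟨19⟩| = 10, so |H| is a multiple of lcm(2, 10) = 10 and divides |G| = 20.
Closing under the operation: H = {1, 7, 13, 19, 25, 31, 37, 43, 49, 61}, so |H| = 10.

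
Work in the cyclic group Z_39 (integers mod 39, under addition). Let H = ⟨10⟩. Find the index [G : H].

|⟨10⟩| = 39 and |G| = 39.
By Lagrange, [G : H] = |G|/|H| = 39/39 = 1.

1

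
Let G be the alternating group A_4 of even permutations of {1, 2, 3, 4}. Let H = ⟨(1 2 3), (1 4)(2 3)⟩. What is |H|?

|⟨(1 2 3)⟩| = 3 and |⟨(1 4)(2 3)⟩| = 2, so |H| is a multiple of lcm(3, 2) = 6 and divides |G| = 12.
Closing {(1 2 3), (1 4)(2 3)} under the group operation gives all of G, so |H| = 12.

12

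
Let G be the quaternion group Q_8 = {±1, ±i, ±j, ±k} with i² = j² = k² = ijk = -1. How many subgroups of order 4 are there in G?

|G| = 8 and 4 | 8, so subgroups of order 4 are possible by Lagrange.
The subgroups of order 4 are: {1, -1, i, -i}; {1, -1, j, -j}; {1, -1, k, -k}.
So G has 3 subgroups of order 4.

3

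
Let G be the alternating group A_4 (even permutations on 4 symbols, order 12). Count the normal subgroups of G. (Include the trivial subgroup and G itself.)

3

G has 10 subgroups. Checking conjugation-invariance by order — order 1: 1/1 normal; order 2: 0/3 normal; order 3: 0/4 normal; order 4: 1/1 normal; order 12: 1/1 normal.
Total normal subgroups: 3.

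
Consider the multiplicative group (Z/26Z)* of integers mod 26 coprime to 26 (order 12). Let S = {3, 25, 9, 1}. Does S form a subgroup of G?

Closure fails: 3 · 25 = 23 ∉ S. So S is not a subgroup.

No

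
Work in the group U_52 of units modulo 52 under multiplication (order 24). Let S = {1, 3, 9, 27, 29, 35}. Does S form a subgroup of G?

|S| = 6 divides |G| = 24, consistent with Lagrange.
S contains the identity, every element's inverse is in S, and S is closed under ·: it is a subgroup.
In fact S = ⟨3⟩.

Yes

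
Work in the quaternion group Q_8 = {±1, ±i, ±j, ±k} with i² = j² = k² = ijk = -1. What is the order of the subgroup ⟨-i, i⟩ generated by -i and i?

|⟨-i⟩| = 4 and |⟨i⟩| = 4, so |H| is a multiple of lcm(4, 4) = 4 and divides |G| = 8.
Closing under the operation: H = {1, -1, i, -i}, so |H| = 4.

4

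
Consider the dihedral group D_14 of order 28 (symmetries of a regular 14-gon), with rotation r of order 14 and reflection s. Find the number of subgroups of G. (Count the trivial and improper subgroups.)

28

|G| = 28, so by Lagrange every subgroup order divides 28. Divisors: 1, 2, 4, 7, 14, 28.
Subgroups by order — order 1: 1; order 2: 15; order 4: 7; order 7: 1; order 14: 3; order 28: 1.
Total: 1 + 15 + 7 + 1 + 3 + 1 = 28.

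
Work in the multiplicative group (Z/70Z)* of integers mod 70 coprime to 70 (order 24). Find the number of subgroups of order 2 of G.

3

|G| = 24 and 2 | 24, so subgroups of order 2 are possible by Lagrange.
The subgroups of order 2 are: {1, 29}; {1, 41}; {1, 69}.
So G has 3 subgroups of order 2.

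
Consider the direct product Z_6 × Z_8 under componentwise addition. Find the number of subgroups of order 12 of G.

3

|G| = 48 and 12 | 48, so subgroups of order 12 are possible by Lagrange.
The subgroups of order 12 are: {(0,0), (0,2), (0,4), (0,6), (2,0), (2,2), (2,4), (2,6), (4,0), (4,2), (4,4), (4,6)}; {(0,0), (0,4), (1,0), (1,4), (2,0), (2,4), (3,0), (3,4), (4,0), (4,4), (5,0), (5,4)}; {(0,0), (0,4), (1,2), (1,6), (2,0), (2,4), (3,2), (3,6), (4,0), (4,4), (5,2), (5,6)}.
So G has 3 subgroups of order 12.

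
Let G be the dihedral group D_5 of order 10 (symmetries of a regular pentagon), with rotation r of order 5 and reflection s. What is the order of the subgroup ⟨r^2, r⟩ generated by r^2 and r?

5

|⟨r^2⟩| = 5 and |⟨r⟩| = 5, so |H| is a multiple of lcm(5, 5) = 5 and divides |G| = 10.
Closing under the operation: H = {e, r, r^2, r^3, r^4}, so |H| = 5.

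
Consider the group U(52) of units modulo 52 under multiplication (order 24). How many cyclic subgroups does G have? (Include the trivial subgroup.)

Group the elements of G by the cyclic subgroup they generate; each cyclic subgroup of order d accounts for φ(d) elements.
Cyclic subgroups by order — order 1: 1; order 2: 3; order 3: 1; order 4: 2; order 6: 3; order 12: 2.
Total: 12.

12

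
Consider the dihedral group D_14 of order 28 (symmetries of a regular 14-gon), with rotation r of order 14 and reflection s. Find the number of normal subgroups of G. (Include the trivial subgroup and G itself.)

7

G has 28 subgroups. Checking conjugation-invariance by order — order 1: 1/1 normal; order 2: 1/15 normal; order 4: 0/7 normal; order 7: 1/1 normal; order 14: 3/3 normal; order 28: 1/1 normal.
Total normal subgroups: 7.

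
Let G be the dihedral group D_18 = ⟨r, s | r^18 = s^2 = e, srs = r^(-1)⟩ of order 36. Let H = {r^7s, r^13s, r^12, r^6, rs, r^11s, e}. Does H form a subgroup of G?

No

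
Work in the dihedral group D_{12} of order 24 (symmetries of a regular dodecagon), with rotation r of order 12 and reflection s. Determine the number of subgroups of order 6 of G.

5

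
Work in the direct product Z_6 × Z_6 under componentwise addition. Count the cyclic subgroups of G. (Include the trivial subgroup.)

Each element a generates a cyclic subgroup ⟨a⟩; distinct elements may generate the same one (a cyclic group of order d has φ(d) generators).
Cyclic subgroups by order — order 1: 1; order 2: 3; order 3: 4; order 6: 12.
Total: 20.

20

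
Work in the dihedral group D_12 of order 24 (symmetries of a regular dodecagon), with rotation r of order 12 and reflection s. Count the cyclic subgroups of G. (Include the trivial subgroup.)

18

Group the elements of G by the cyclic subgroup they generate; each cyclic subgroup of order d accounts for φ(d) elements.
Cyclic subgroups by order — order 1: 1; order 2: 13; order 3: 1; order 4: 1; order 6: 1; order 12: 1.
Total: 18.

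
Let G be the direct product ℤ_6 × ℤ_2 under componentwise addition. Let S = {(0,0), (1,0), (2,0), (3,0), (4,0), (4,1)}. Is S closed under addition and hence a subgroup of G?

No

(4,1) ∈ S but its inverse (2,1) ∉ S, so S is not a subgroup.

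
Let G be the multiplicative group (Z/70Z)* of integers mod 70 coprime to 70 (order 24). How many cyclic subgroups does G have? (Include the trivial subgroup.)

A cyclic subgroup of order d is generated by each of its φ(d) elements of order d, so the cyclic subgroups of order d number (#elements of order d)/φ(d).
Cyclic subgroups by order — order 1: 1; order 2: 3; order 3: 1; order 4: 2; order 6: 3; order 12: 2.
Total: 12.

12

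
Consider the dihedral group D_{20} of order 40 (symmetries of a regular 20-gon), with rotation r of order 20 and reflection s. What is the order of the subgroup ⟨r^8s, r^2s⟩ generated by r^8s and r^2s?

20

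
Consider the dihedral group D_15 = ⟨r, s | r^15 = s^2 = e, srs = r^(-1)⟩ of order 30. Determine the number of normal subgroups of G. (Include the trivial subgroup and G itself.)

G has 28 subgroups. Checking conjugation-invariance by order — order 1: 1/1 normal; order 2: 0/15 normal; order 3: 1/1 normal; order 5: 1/1 normal; order 6: 0/5 normal; order 10: 0/3 normal; order 15: 1/1 normal; order 30: 1/1 normal.
Total normal subgroups: 5.

5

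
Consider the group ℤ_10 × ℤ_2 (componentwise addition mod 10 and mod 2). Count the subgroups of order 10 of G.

|G| = 20 and 10 | 20, so subgroups of order 10 are possible by Lagrange.
The subgroups of order 10 are: {(0,0), (0,1), (2,0), (2,1), (4,0), (4,1), (6,0), (6,1), (8,0), (8,1)}; {(0,0), (1,0), (2,0), (3,0), (4,0), (5,0), (6,0), (7,0), (8,0), (9,0)}; {(0,0), (1,1), (2,0), (3,1), (4,0), (5,1), (6,0), (7,1), (8,0), (9,1)}.
So G has 3 subgroups of order 10.

3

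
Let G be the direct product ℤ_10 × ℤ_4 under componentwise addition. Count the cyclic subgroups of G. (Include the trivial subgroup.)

Group the elements of G by the cyclic subgroup they generate; each cyclic subgroup of order d accounts for φ(d) elements.
Cyclic subgroups by order — order 1: 1; order 2: 3; order 4: 2; order 5: 1; order 10: 3; order 20: 2.
Total: 12.

12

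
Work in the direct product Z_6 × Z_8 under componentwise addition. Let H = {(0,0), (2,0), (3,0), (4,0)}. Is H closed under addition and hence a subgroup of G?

No

Closure fails: (4,0) + (3,0) = (1,0) ∉ H. So H is not a subgroup.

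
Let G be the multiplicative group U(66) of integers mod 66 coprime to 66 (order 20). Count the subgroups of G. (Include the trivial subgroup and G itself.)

|G| = 20, so by Lagrange every subgroup order divides 20. Divisors: 1, 2, 4, 5, 10, 20.
Subgroups by order — order 1: 1; order 2: 3; order 4: 1; order 5: 1; order 10: 3; order 20: 1.
Total: 1 + 3 + 1 + 1 + 3 + 1 = 10.

10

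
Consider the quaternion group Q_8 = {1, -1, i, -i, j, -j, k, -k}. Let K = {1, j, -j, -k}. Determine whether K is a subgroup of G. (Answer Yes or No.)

-k ∈ K but its inverse k ∉ K, so K is not a subgroup.

No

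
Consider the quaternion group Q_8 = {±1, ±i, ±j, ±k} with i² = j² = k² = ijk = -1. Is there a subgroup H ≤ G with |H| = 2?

Yes

2 | 8. A subgroup of order 2 is {1, -1}.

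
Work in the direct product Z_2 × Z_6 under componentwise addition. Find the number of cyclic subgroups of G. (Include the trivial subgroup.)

8

Group the elements of G by the cyclic subgroup they generate; each cyclic subgroup of order d accounts for φ(d) elements.
Cyclic subgroups by order — order 1: 1; order 2: 3; order 3: 1; order 6: 3.
Total: 8.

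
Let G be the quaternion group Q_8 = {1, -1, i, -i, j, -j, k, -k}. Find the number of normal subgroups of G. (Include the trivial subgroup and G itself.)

G has 6 subgroups. Checking conjugation-invariance by order — order 1: 1/1 normal; order 2: 1/1 normal; order 4: 3/3 normal; order 8: 1/1 normal.
Total normal subgroups: 6.

6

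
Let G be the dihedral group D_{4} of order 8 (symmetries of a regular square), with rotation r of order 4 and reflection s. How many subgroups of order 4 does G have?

3

|G| = 8 and 4 | 8, so subgroups of order 4 are possible by Lagrange.
The subgroups of order 4 are: {e, r, r^2, r^3}; {e, r^2, s, r^2s}; {e, r^2, rs, r^3s}.
So G has 3 subgroups of order 4.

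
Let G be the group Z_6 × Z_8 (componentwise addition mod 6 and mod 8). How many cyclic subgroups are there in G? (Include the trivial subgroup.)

A cyclic subgroup of order d is generated by each of its φ(d) elements of order d, so the cyclic subgroups of order d number (#elements of order d)/φ(d).
Cyclic subgroups by order — order 1: 1; order 2: 3; order 3: 1; order 4: 2; order 6: 3; order 8: 2; order 12: 2; order 24: 2.
Total: 16.

16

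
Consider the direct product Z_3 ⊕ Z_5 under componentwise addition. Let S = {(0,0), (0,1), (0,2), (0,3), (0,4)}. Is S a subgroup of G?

|S| = 5 divides |G| = 15, consistent with Lagrange.
S contains the identity, every element's inverse is in S, and S is closed under +: it is a subgroup.
In fact S = ⟨(0,1)⟩.

Yes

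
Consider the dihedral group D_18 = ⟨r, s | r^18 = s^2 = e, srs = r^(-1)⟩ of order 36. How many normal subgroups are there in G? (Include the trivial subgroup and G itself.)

G has 45 subgroups. Checking conjugation-invariance by order — order 1: 1/1 normal; order 2: 1/19 normal; order 3: 1/1 normal; order 4: 0/9 normal; order 6: 1/7 normal; order 9: 1/1 normal; order 12: 0/3 normal; order 18: 3/3 normal; order 36: 1/1 normal.
Total normal subgroups: 9.

9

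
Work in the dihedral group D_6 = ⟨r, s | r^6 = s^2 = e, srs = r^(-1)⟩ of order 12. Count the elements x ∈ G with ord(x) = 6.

The elements of order 6 are: r, r^5.
That's 2.

2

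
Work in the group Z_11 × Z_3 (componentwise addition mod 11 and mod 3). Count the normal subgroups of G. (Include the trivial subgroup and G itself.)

4

G is abelian, so every subgroup is normal.
G has 4 subgroups in total, hence 4 normal subgroups.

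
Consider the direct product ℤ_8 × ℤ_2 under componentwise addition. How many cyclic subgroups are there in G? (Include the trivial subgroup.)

A cyclic subgroup of order d is generated by each of its φ(d) elements of order d, so the cyclic subgroups of order d number (#elements of order d)/φ(d).
Cyclic subgroups by order — order 1: 1; order 2: 3; order 4: 2; order 8: 2.
Total: 8.

8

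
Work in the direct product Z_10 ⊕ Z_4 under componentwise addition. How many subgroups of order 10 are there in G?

|G| = 40 and 10 | 40, so subgroups of order 10 are possible by Lagrange.
The subgroups of order 10 are: {(0,0), (0,2), (2,0), (2,2), (4,0), (4,2), (6,0), (6,2), (8,0), (8,2)}; {(0,0), (1,0), (2,0), (3,0), (4,0), (5,0), (6,0), (7,0), (8,0), (9,0)}; {(0,0), (1,2), (2,0), (3,2), (4,0), (5,2), (6,0), (7,2), (8,0), (9,2)}.
So G has 3 subgroups of order 10.

3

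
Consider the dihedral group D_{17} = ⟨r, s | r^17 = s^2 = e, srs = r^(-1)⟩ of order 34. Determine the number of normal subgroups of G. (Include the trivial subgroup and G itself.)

3

G has 20 subgroups. Checking conjugation-invariance by order — order 1: 1/1 normal; order 2: 0/17 normal; order 17: 1/1 normal; order 34: 1/1 normal.
Total normal subgroups: 3.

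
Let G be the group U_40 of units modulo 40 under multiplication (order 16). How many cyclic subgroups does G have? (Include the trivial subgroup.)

Each element a generates a cyclic subgroup ⟨a⟩; distinct elements may generate the same one (a cyclic group of order d has φ(d) generators).
Cyclic subgroups by order — order 1: 1; order 2: 7; order 4: 4.
Total: 12.

12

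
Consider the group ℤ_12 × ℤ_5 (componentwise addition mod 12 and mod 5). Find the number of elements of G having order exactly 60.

16

An element (a,b) has order lcm(ord(a), ord(b)); count pairs with lcm equal to 60.
Enumerating gives 16 such elements.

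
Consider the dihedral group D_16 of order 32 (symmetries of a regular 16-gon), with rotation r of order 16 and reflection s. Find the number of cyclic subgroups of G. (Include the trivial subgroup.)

21

Each element a generates a cyclic subgroup ⟨a⟩; distinct elements may generate the same one (a cyclic group of order d has φ(d) generators).
Cyclic subgroups by order — order 1: 1; order 2: 17; order 4: 1; order 8: 1; order 16: 1.
Total: 21.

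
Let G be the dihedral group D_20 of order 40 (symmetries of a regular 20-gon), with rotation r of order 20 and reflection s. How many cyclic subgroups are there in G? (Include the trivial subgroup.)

26

Group the elements of G by the cyclic subgroup they generate; each cyclic subgroup of order d accounts for φ(d) elements.
Cyclic subgroups by order — order 1: 1; order 2: 21; order 4: 1; order 5: 1; order 10: 1; order 20: 1.
Total: 26.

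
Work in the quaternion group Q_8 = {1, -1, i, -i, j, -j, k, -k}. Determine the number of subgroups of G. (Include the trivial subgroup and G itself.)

6

|G| = 8, so by Lagrange every subgroup order divides 8. Divisors: 1, 2, 4, 8.
Subgroups by order — order 1: 1; order 2: 1; order 4: 3; order 8: 1.
Total: 1 + 1 + 3 + 1 = 6.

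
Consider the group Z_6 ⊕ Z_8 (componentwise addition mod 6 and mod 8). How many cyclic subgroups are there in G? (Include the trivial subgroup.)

16

A cyclic subgroup of order d is generated by each of its φ(d) elements of order d, so the cyclic subgroups of order d number (#elements of order d)/φ(d).
Cyclic subgroups by order — order 1: 1; order 2: 3; order 3: 1; order 4: 2; order 6: 3; order 8: 2; order 12: 2; order 24: 2.
Total: 16.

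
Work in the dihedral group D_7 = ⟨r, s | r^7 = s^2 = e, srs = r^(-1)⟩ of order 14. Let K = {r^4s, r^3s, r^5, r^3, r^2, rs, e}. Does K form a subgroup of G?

No

r^3 ∈ K but its inverse r^4 ∉ K, so K is not a subgroup.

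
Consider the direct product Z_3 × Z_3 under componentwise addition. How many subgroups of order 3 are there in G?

|G| = 9 and 3 | 9, so subgroups of order 3 are possible by Lagrange.
The subgroups of order 3 are: {(0,0), (0,1), (0,2)}; {(0,0), (1,0), (2,0)}; {(0,0), (1,1), (2,2)}; {(0,0), (1,2), (2,1)}.
So G has 4 subgroups of order 3.

4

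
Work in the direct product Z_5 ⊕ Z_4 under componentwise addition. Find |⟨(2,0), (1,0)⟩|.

|⟨(2,0)⟩| = 5 and |⟨(1,0)⟩| = 5, so |H| is a multiple of lcm(5, 5) = 5 and divides |G| = 20.
Closing under the operation: H = {(0,0), (1,0), (2,0), (3,0), (4,0)}, so |H| = 5.

5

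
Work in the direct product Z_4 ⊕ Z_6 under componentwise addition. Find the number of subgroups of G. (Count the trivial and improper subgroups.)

16

|G| = 24, so by Lagrange every subgroup order divides 24. Divisors: 1, 2, 3, 4, 6, 8, 12, 24.
Subgroups by order — order 1: 1; order 2: 3; order 3: 1; order 4: 3; order 6: 3; order 8: 1; order 12: 3; order 24: 1.
Total: 1 + 3 + 1 + 3 + 3 + 1 + 3 + 1 = 16.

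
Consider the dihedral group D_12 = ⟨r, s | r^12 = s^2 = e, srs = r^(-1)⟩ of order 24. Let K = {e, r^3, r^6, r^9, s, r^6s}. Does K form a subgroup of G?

No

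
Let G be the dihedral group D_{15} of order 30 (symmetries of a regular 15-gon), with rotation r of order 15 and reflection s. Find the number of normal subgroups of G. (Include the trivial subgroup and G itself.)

G has 28 subgroups. Checking conjugation-invariance by order — order 1: 1/1 normal; order 2: 0/15 normal; order 3: 1/1 normal; order 5: 1/1 normal; order 6: 0/5 normal; order 10: 0/3 normal; order 15: 1/1 normal; order 30: 1/1 normal.
Total normal subgroups: 5.

5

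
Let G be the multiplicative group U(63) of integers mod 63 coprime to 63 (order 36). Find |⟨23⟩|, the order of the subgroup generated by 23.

6

Compute successive powers of 23 mod 63: 23, 25, 8, 58, 11, 1; 23^6 ≡ 1 (mod 63).
So |⟨23⟩| = 6.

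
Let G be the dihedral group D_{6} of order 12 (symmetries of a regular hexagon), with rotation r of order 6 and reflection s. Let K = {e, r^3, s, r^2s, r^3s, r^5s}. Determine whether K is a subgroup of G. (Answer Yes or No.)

Closure fails: s · r^2s = r^4 ∉ K. So K is not a subgroup.

No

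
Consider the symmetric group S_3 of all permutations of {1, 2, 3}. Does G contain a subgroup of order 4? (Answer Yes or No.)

No

4 does not divide |G| = 6, so by Lagrange no subgroup of order 4 exists.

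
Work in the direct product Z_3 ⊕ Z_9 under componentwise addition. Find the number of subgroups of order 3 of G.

|G| = 27 and 3 | 27, so subgroups of order 3 are possible by Lagrange.
The subgroups of order 3 are: {(0,0), (0,3), (0,6)}; {(0,0), (1,0), (2,0)}; {(0,0), (1,3), (2,6)}; {(0,0), (1,6), (2,3)}.
So G has 4 subgroups of order 3.

4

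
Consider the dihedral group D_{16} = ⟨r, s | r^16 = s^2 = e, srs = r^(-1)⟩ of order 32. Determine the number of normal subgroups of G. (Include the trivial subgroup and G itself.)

G has 36 subgroups. Checking conjugation-invariance by order — order 1: 1/1 normal; order 2: 1/17 normal; order 4: 1/9 normal; order 8: 1/5 normal; order 16: 3/3 normal; order 32: 1/1 normal.
Total normal subgroups: 8.

8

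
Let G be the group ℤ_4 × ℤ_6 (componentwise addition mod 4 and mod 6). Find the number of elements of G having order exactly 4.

4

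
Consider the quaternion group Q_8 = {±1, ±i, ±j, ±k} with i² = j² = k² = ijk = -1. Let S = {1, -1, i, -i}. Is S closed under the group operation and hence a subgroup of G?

Yes

|S| = 4 divides |G| = 8, consistent with Lagrange.
S contains the identity, every element's inverse is in S, and S is closed under ·: it is a subgroup.
In fact S = ⟨-i⟩.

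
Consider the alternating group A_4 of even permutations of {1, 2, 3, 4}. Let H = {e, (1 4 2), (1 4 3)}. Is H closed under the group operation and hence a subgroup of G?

(1 4 3) ∈ H but its inverse (1 3 4) ∉ H, so H is not a subgroup.

No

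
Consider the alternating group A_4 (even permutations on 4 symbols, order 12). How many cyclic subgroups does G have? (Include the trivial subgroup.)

A cyclic subgroup of order d is generated by each of its φ(d) elements of order d, so the cyclic subgroups of order d number (#elements of order d)/φ(d).
Cyclic subgroups by order — order 1: 1; order 2: 3; order 3: 4.
Total: 8.

8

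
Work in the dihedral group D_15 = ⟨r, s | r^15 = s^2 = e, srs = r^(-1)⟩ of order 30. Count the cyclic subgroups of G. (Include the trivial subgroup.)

19

A cyclic subgroup of order d is generated by each of its φ(d) elements of order d, so the cyclic subgroups of order d number (#elements of order d)/φ(d).
Cyclic subgroups by order — order 1: 1; order 2: 15; order 3: 1; order 5: 1; order 15: 1.
Total: 19.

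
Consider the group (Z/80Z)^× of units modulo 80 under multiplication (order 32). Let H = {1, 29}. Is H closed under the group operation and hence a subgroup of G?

29 ∈ H but its inverse 69 ∉ H, so H is not a subgroup.

No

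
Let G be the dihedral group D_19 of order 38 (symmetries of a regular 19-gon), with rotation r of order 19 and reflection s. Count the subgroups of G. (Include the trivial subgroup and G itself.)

|G| = 38, so by Lagrange every subgroup order divides 38. Divisors: 1, 2, 19, 38.
Subgroups by order — order 1: 1; order 2: 19; order 19: 1; order 38: 1.
Total: 1 + 19 + 1 + 1 = 22.

22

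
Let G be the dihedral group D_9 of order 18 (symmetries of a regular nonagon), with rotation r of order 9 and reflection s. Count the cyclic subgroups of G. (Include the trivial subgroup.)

A cyclic subgroup of order d is generated by each of its φ(d) elements of order d, so the cyclic subgroups of order d number (#elements of order d)/φ(d).
Cyclic subgroups by order — order 1: 1; order 2: 9; order 3: 1; order 9: 1.
Total: 12.

12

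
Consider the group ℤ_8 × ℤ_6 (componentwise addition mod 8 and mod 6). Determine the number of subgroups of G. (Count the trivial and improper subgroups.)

22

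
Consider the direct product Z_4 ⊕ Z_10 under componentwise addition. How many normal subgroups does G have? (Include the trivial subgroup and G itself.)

16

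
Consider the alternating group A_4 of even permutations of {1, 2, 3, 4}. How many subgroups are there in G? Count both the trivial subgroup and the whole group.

10

|G| = 12, so by Lagrange every subgroup order divides 12. Divisors: 1, 2, 3, 4, 6, 12.
Subgroups by order — order 1: 1; order 2: 3; order 3: 4; order 4: 1; order 6: 0; order 12: 1.
Total: 1 + 3 + 4 + 1 + 0 + 1 = 10.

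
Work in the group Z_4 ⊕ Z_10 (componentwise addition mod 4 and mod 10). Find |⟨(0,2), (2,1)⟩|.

10

|⟨(0,2)⟩| = 5 and |⟨(2,1)⟩| = 10, so |H| is a multiple of lcm(5, 10) = 10 and divides |G| = 40.
Closing under the operation: H = {(0,0), (0,2), (0,4), (0,6), (0,8), (2,1), (2,3), (2,5), (2,7), (2,9)}, so |H| = 10.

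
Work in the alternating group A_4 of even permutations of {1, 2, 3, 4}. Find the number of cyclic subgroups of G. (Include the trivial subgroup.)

Group the elements of G by the cyclic subgroup they generate; each cyclic subgroup of order d accounts for φ(d) elements.
Cyclic subgroups by order — order 1: 1; order 2: 3; order 3: 4.
Total: 8.

8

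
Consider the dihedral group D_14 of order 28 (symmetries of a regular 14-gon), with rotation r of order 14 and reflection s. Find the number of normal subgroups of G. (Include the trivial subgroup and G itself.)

G has 28 subgroups. Checking conjugation-invariance by order — order 1: 1/1 normal; order 2: 1/15 normal; order 4: 0/7 normal; order 7: 1/1 normal; order 14: 3/3 normal; order 28: 1/1 normal.
Total normal subgroups: 7.

7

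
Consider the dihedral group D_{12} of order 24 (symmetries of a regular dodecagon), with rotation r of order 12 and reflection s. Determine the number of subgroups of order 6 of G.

5

|G| = 24 and 6 | 24, so subgroups of order 6 are possible by Lagrange.
The subgroups of order 6 are: {e, r^2, r^4, r^6, r^8, r^10}; {e, r^4, r^8, r^2s, r^6s, r^10s}; {e, r^4, r^8, r^3s, r^7s, r^11s}; {e, r^4, r^8, s, r^4s, r^8s}; … (5 in all).
So G has 5 subgroups of order 6.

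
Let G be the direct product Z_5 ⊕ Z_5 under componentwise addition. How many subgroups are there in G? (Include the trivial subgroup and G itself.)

|G| = 25, so by Lagrange every subgroup order divides 25. Divisors: 1, 5, 25.
Subgroups by order — order 1: 1; order 5: 6; order 25: 1.
Total: 1 + 6 + 1 = 8.

8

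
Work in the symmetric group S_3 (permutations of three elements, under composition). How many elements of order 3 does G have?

2

The elements of order 3 are: (1 2 3), (1 3 2).
That's 2.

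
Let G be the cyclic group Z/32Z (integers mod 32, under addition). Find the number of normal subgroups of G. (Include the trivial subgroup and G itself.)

6

G is abelian, so every subgroup is normal.
G has 6 subgroups in total, hence 6 normal subgroups.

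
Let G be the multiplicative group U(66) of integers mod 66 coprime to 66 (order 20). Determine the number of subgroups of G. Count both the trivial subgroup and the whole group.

10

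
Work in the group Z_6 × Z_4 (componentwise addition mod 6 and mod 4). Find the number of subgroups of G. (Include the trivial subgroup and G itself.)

|G| = 24, so by Lagrange every subgroup order divides 24. Divisors: 1, 2, 3, 4, 6, 8, 12, 24.
Subgroups by order — order 1: 1; order 2: 3; order 3: 1; order 4: 3; order 6: 3; order 8: 1; order 12: 3; order 24: 1.
Total: 1 + 3 + 1 + 3 + 3 + 1 + 3 + 1 = 16.

16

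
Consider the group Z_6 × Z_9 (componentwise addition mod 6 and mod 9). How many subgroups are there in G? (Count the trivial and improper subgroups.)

|G| = 54, so by Lagrange every subgroup order divides 54. Divisors: 1, 2, 3, 6, 9, 18, 27, 54.
Subgroups by order — order 1: 1; order 2: 1; order 3: 4; order 6: 4; order 9: 4; order 18: 4; order 27: 1; order 54: 1.
Total: 1 + 1 + 4 + 4 + 4 + 4 + 1 + 1 = 20.

20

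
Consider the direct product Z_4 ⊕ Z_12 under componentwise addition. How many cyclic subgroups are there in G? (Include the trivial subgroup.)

20

A cyclic subgroup of order d is generated by each of its φ(d) elements of order d, so the cyclic subgroups of order d number (#elements of order d)/φ(d).
Cyclic subgroups by order — order 1: 1; order 2: 3; order 3: 1; order 4: 6; order 6: 3; order 12: 6.
Total: 20.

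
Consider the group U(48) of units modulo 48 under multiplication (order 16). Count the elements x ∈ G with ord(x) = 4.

8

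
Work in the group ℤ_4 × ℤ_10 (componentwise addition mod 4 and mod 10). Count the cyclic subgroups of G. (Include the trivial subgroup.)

12

Group the elements of G by the cyclic subgroup they generate; each cyclic subgroup of order d accounts for φ(d) elements.
Cyclic subgroups by order — order 1: 1; order 2: 3; order 4: 2; order 5: 1; order 10: 3; order 20: 2.
Total: 12.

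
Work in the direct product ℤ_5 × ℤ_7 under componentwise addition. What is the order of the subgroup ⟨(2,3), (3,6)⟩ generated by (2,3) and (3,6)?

|⟨(2,3)⟩| = 35 and |⟨(3,6)⟩| = 35, so |H| is a multiple of lcm(35, 35) = 35 and divides |G| = 35.
Closing {(2,3), (3,6)} under the group operation gives all of G, so |H| = 35.

35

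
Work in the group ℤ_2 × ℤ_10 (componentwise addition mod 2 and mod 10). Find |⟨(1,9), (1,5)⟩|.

10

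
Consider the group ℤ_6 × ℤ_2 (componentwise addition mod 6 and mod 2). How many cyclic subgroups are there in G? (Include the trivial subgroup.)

8

Group the elements of G by the cyclic subgroup they generate; each cyclic subgroup of order d accounts for φ(d) elements.
Cyclic subgroups by order — order 1: 1; order 2: 3; order 3: 1; order 6: 3.
Total: 8.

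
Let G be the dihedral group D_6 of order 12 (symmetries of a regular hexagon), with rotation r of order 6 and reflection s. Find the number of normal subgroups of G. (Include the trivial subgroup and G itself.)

G has 16 subgroups. Checking conjugation-invariance by order — order 1: 1/1 normal; order 2: 1/7 normal; order 3: 1/1 normal; order 4: 0/3 normal; order 6: 3/3 normal; order 12: 1/1 normal.
Total normal subgroups: 7.

7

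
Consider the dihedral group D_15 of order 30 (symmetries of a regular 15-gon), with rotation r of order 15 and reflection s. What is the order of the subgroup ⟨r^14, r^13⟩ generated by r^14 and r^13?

|⟨r^14⟩| = 15 and |⟨r^13⟩| = 15, so |H| is a multiple of lcm(15, 15) = 15 and divides |G| = 30.
Closing under the operation: H = {e, r, r^2, r^3, r^4, r^5, r^6, r^7, r^8, r^9, r^10, r^11, r^12, r^13, r^14}, so |H| = 15.

15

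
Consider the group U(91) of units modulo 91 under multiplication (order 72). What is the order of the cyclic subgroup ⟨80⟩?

Compute successive powers of 80 mod 91: 80, 30, 34, 81, 19, 64, 24, 9, …; 80^12 ≡ 1 (mod 91).
So |⟨80⟩| = 12.

12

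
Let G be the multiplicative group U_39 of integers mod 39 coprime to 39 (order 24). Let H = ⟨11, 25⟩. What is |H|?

|⟨11⟩| = 12 and |⟨25⟩| = 2, so |H| is a multiple of lcm(12, 2) = 12 and divides |G| = 24.
Closing under the operation: H = {1, 2, 4, 5, 8, 10, 11, 16, 20, 22, 25, 32}, so |H| = 12.

12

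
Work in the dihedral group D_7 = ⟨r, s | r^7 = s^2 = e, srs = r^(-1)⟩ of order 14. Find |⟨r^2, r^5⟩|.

7

|⟨r^2⟩| = 7 and |⟨r^5⟩| = 7, so |H| is a multiple of lcm(7, 7) = 7 and divides |G| = 14.
Closing under the operation: H = {e, r, r^2, r^3, r^4, r^5, r^6}, so |H| = 7.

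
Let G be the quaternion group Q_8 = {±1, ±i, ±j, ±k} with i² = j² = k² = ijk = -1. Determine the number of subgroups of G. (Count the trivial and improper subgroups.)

6

|G| = 8, so by Lagrange every subgroup order divides 8. Divisors: 1, 2, 4, 8.
Subgroups by order — order 1: 1; order 2: 1; order 4: 3; order 8: 1.
Total: 1 + 1 + 3 + 1 = 6.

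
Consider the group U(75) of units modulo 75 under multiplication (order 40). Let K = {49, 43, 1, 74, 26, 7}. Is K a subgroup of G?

No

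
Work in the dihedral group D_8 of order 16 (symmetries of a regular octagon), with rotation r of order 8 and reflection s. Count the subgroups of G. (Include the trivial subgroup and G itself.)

|G| = 16, so by Lagrange every subgroup order divides 16. Divisors: 1, 2, 4, 8, 16.
Subgroups by order — order 1: 1; order 2: 9; order 4: 5; order 8: 3; order 16: 1.
Total: 1 + 9 + 5 + 3 + 1 = 19.

19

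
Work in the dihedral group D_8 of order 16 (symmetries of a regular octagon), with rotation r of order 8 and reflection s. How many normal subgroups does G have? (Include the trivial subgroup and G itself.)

7

G has 19 subgroups. Checking conjugation-invariance by order — order 1: 1/1 normal; order 2: 1/9 normal; order 4: 1/5 normal; order 8: 3/3 normal; order 16: 1/1 normal.
Total normal subgroups: 7.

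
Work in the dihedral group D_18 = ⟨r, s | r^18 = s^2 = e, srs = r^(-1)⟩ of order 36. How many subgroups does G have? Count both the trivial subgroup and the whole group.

|G| = 36, so by Lagrange every subgroup order divides 36. Divisors: 1, 2, 3, 4, 6, 9, 12, 18, 36.
Subgroups by order — order 1: 1; order 2: 19; order 3: 1; order 4: 9; order 6: 7; order 9: 1; order 12: 3; order 18: 3; order 36: 1.
Total: 1 + 19 + 1 + 9 + 7 + 1 + 3 + 3 + 1 = 45.

45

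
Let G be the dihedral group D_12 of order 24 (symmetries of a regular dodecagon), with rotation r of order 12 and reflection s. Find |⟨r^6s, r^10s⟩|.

6

|⟨r^6s⟩| = 2 and |⟨r^10s⟩| = 2, so |H| is a multiple of lcm(2, 2) = 2 and divides |G| = 24.
Closing under the operation: H = {e, r^4, r^8, r^2s, r^6s, r^10s}, so |H| = 6.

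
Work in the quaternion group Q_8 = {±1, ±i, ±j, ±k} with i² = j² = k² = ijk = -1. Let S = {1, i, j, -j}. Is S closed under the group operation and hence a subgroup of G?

i ∈ S but its inverse -i ∉ S, so S is not a subgroup.

No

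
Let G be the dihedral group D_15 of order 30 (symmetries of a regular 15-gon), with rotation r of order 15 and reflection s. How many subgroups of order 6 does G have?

|G| = 30 and 6 | 30, so subgroups of order 6 are possible by Lagrange.
The subgroups of order 6 are: {e, r^5, r^10, s, r^5s, r^10s}; {e, r^5, r^10, rs, r^6s, r^11s}; {e, r^5, r^10, r^2s, r^7s, r^12s}; {e, r^5, r^10, r^3s, r^8s, r^13s}; … (5 in all).
So G has 5 subgroups of order 6.

5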